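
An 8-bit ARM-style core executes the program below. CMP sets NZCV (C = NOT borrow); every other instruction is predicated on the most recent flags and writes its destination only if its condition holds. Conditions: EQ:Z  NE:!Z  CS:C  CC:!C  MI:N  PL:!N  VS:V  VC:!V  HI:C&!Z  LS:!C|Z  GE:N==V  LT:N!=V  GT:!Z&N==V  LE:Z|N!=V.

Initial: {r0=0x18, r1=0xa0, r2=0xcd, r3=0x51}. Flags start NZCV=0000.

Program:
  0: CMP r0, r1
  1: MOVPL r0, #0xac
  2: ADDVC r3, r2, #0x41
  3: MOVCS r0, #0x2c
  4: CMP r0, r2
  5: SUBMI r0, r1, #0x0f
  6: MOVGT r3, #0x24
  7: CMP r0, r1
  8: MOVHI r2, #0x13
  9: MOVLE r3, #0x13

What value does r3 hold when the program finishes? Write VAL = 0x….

VAL = 0x13

[0] flags=0000 → (cmp)
[1] flags=0000 PL?T → r0=0xac
[2] flags=0000 VC?T → r3=0x0e
[3] flags=0000 CS?F → skip
[4] flags=1000 → (cmp)
[5] flags=1000 MI?T → r0=0x91
[6] flags=1000 GT?F → skip
[7] flags=1000 → (cmp)
[8] flags=1000 HI?F → skip
[9] flags=1000 LE?T → r3=0x13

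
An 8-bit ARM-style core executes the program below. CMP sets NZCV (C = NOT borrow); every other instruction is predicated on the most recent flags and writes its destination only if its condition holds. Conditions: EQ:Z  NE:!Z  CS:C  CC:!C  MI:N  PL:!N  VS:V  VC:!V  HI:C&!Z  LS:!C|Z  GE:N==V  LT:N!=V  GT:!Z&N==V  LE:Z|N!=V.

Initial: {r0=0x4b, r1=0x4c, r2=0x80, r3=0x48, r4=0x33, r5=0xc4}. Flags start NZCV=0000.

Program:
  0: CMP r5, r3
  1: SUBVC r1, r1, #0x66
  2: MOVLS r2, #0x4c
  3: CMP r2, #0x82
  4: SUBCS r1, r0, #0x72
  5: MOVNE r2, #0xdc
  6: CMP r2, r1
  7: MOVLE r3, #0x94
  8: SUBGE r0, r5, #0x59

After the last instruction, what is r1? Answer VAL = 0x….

VAL = 0x4c

0: ✓ CMP  NZCV=0011
1: · SUBVC
2: · MOVLS
3: ✓ CMP  NZCV=1000
4: · SUBCS
5: ✓ MOVNE  r2←0xdc
6: ✓ CMP  NZCV=1010
7: ✓ MOVLE  r3←0x94
8: · SUBGE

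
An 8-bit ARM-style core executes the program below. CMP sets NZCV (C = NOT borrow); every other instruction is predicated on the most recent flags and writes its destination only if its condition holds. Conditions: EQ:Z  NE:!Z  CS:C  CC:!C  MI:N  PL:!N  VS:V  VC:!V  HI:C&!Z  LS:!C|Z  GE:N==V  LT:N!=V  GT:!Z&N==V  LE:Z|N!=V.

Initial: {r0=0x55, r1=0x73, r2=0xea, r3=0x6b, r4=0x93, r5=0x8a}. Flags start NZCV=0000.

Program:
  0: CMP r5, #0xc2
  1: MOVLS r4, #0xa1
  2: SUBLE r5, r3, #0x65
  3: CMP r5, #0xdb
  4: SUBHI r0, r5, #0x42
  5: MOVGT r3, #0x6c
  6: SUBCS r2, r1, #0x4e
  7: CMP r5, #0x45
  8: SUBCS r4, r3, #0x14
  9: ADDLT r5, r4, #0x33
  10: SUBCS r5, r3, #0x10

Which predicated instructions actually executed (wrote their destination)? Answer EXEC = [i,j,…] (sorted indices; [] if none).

EXEC = [1,2,5,9]

0: ✓ CMP  NZCV=1000
1: ✓ MOVLS  r4←0xa1
2: ✓ SUBLE  r5←0x06
3: ✓ CMP  NZCV=0000
4: · SUBHI
5: ✓ MOVGT  r3←0x6c
6: · SUBCS
7: ✓ CMP  NZCV=1000
8: · SUBCS
9: ✓ ADDLT  r5←0xd4
10: · SUBCS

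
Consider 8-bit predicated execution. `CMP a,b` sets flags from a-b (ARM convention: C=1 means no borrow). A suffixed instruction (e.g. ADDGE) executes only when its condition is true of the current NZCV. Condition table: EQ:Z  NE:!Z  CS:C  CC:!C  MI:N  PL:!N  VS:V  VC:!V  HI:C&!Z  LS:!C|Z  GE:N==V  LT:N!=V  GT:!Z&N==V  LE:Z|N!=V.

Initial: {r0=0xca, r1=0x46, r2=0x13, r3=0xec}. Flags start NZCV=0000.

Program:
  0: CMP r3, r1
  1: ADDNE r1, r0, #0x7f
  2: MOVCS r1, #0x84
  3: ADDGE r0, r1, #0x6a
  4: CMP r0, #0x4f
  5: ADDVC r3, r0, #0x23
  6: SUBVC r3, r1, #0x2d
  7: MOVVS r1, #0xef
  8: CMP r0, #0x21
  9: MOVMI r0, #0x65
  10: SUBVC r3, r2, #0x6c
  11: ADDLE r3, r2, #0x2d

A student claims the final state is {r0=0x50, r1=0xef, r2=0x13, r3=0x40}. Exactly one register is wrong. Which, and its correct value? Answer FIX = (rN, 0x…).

[0] flags=1010 → (cmp)
[1] flags=1010 NE?T → r1=0x49
[2] flags=1010 CS?T → r1=0x84
[3] flags=1010 GE?F → skip
[4] flags=0011 → (cmp)
[5] flags=0011 VC?F → skip
[6] flags=0011 VC?F → skip
[7] flags=0011 VS?T → r1=0xef
[8] flags=1010 → (cmp)
[9] flags=1010 MI?T → r0=0x65
[10] flags=1010 VC?T → r3=0xa7
[11] flags=1010 LE?T → r3=0x40

FIX = (r0, 0x65)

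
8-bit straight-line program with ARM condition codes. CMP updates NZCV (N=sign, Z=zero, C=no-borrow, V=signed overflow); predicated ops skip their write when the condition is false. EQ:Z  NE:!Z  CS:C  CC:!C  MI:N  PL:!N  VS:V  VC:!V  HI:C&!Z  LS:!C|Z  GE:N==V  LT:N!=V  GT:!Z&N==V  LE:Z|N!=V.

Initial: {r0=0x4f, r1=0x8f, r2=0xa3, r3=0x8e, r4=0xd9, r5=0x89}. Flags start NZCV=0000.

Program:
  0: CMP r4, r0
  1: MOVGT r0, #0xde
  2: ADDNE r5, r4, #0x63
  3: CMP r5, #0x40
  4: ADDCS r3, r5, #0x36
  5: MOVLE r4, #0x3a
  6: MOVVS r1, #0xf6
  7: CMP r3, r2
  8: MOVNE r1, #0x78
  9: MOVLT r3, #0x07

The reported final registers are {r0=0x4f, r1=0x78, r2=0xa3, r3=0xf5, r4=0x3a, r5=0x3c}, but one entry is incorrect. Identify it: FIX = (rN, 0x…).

FIX = (r3, 0x07)

0: ✓ CMP  NZCV=1010
1: · MOVGT
2: ✓ ADDNE  r5←0x3c
3: ✓ CMP  NZCV=1000
4: · ADDCS
5: ✓ MOVLE  r4←0x3a
6: · MOVVS
7: ✓ CMP  NZCV=1000
8: ✓ MOVNE  r1←0x78
9: ✓ MOVLT  r3←0x07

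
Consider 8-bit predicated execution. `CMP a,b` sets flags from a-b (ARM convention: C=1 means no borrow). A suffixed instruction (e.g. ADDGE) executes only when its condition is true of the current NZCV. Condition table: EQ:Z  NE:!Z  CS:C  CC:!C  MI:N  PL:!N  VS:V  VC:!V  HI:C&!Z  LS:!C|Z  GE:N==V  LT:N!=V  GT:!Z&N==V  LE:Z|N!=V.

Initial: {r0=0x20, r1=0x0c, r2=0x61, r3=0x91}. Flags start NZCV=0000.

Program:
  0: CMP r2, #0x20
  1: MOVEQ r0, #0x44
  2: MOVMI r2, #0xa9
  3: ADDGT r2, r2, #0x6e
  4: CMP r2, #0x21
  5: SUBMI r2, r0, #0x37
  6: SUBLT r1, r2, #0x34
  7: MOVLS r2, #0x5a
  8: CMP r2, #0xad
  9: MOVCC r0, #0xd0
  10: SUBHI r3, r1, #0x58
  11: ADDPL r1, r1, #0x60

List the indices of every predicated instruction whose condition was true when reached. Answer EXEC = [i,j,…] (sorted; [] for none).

[0] flags=0010 → (cmp)
[1] flags=0010 EQ?F → skip
[2] flags=0010 MI?F → skip
[3] flags=0010 GT?T → r2=0xcf
[4] flags=1010 → (cmp)
[5] flags=1010 MI?T → r2=0xe9
[6] flags=1010 LT?T → r1=0xb5
[7] flags=1010 LS?F → skip
[8] flags=0010 → (cmp)
[9] flags=0010 CC?F → skip
[10] flags=0010 HI?T → r3=0x5d
[11] flags=0010 PL?T → r1=0x15

EXEC = [3,5,6,10,11]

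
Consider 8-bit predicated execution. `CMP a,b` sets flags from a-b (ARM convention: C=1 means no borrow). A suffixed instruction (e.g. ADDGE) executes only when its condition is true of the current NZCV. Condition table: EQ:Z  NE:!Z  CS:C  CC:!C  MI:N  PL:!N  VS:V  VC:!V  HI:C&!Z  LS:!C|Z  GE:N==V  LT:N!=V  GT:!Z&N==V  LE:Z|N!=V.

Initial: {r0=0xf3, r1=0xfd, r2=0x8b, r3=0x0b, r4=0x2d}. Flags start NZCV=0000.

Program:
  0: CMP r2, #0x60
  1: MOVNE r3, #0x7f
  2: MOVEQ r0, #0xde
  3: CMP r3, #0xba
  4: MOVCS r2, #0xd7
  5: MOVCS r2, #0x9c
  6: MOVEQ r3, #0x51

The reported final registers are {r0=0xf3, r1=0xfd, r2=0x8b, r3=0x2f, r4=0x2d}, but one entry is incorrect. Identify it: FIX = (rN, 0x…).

0: ✓ CMP  NZCV=0011
1: ✓ MOVNE  r3←0x7f
2: · MOVEQ
3: ✓ CMP  NZCV=1001
4: · MOVCS
5: · MOVCS
6: · MOVEQ

FIX = (r3, 0x7f)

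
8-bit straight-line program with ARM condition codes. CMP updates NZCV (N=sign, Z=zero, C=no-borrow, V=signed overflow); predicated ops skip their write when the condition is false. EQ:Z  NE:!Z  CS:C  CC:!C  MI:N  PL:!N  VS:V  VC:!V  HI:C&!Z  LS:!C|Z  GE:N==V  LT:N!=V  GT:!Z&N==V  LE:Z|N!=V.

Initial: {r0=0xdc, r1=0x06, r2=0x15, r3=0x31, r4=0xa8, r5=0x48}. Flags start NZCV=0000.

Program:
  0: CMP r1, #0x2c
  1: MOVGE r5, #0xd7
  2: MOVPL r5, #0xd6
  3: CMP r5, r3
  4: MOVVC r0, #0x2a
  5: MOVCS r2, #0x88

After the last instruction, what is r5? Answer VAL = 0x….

VAL = 0x48

[0] flags=1000 → (cmp)
[1] flags=1000 GE?F → skip
[2] flags=1000 PL?F → skip
[3] flags=0010 → (cmp)
[4] flags=0010 VC?T → r0=0x2a
[5] flags=0010 CS?T → r2=0x88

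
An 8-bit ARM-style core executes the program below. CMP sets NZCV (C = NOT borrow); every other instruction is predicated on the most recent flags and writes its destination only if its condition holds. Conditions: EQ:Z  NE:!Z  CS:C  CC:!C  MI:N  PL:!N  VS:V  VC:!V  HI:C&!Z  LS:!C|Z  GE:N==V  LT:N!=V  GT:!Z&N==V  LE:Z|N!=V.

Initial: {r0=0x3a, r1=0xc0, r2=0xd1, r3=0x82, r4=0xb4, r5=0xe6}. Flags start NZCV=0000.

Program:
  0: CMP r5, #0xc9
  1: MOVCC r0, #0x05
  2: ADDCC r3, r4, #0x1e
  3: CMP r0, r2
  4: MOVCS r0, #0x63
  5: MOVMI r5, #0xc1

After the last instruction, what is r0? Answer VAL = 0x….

VAL = 0x3a

0: ✓ CMP  NZCV=0010
1: · MOVCC
2: · ADDCC
3: ✓ CMP  NZCV=0000
4: · MOVCS
5: · MOVMI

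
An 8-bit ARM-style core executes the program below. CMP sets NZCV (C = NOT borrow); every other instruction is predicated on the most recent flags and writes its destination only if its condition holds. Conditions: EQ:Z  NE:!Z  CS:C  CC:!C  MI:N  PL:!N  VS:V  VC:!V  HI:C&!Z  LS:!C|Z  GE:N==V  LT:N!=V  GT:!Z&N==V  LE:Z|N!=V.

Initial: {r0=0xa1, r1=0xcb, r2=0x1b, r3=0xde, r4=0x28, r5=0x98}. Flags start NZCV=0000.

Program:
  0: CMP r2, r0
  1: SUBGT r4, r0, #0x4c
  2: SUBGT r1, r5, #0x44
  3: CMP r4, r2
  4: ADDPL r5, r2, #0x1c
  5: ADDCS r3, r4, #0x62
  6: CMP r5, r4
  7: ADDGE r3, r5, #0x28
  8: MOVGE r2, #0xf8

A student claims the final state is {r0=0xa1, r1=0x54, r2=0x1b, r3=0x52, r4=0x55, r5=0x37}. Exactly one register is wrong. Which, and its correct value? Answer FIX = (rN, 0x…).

[0] flags=0000 → (cmp)
[1] flags=0000 GT?T → r4=0x55
[2] flags=0000 GT?T → r1=0x54
[3] flags=0010 → (cmp)
[4] flags=0010 PL?T → r5=0x37
[5] flags=0010 CS?T → r3=0xb7
[6] flags=1000 → (cmp)
[7] flags=1000 GE?F → skip
[8] flags=1000 GE?F → skip

FIX = (r3, 0xb7)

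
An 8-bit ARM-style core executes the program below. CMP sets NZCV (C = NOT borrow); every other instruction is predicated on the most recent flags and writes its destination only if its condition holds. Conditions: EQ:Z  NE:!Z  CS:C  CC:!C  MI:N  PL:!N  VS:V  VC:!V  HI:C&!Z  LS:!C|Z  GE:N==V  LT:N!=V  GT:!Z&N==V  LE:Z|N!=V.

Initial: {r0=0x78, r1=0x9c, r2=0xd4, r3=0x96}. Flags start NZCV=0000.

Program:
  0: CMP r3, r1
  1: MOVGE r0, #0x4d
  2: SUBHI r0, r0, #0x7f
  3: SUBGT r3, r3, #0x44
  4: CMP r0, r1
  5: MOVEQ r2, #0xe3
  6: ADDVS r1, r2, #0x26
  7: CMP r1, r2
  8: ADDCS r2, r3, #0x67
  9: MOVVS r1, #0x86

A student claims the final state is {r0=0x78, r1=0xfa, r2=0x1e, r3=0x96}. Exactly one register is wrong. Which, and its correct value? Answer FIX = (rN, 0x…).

0: ✓ CMP  NZCV=1000
1: · MOVGE
2: · SUBHI
3: · SUBGT
4: ✓ CMP  NZCV=1001
5: · MOVEQ
6: ✓ ADDVS  r1←0xfa
7: ✓ CMP  NZCV=0010
8: ✓ ADDCS  r2←0xfd
9: · MOVVS

FIX = (r2, 0xfd)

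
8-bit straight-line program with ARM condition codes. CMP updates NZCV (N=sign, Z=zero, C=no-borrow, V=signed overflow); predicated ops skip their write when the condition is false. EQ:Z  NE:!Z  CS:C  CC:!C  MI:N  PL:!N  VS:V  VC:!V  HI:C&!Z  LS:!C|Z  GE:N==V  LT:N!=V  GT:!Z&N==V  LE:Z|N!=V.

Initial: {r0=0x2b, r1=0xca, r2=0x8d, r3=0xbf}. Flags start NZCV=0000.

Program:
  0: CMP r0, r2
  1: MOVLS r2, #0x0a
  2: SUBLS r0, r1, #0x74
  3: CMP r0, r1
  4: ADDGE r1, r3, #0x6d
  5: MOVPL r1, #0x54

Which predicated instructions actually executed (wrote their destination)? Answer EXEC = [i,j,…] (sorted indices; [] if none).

EXEC = [1,2,4]

[0] flags=1001 → (cmp)
[1] flags=1001 LS?T → r2=0x0a
[2] flags=1001 LS?T → r0=0x56
[3] flags=1001 → (cmp)
[4] flags=1001 GE?T → r1=0x2c
[5] flags=1001 PL?F → skip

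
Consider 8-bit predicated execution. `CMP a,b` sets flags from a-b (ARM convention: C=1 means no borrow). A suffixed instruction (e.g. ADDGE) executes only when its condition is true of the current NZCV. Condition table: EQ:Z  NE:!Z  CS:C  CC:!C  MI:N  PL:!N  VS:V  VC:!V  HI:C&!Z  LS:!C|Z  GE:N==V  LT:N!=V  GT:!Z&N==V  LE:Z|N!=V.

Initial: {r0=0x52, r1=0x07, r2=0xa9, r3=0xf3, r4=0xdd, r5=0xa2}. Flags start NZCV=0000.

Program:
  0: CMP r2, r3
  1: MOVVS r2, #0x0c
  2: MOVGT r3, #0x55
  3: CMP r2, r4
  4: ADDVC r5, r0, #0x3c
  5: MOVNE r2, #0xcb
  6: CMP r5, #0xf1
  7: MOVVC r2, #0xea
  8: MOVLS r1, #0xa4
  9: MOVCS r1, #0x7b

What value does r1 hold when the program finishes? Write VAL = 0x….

VAL = 0xa4

0: ✓ CMP  NZCV=1000
1: · MOVVS
2: · MOVGT
3: ✓ CMP  NZCV=1000
4: ✓ ADDVC  r5←0x8e
5: ✓ MOVNE  r2←0xcb
6: ✓ CMP  NZCV=1000
7: ✓ MOVVC  r2←0xea
8: ✓ MOVLS  r1←0xa4
9: · MOVCS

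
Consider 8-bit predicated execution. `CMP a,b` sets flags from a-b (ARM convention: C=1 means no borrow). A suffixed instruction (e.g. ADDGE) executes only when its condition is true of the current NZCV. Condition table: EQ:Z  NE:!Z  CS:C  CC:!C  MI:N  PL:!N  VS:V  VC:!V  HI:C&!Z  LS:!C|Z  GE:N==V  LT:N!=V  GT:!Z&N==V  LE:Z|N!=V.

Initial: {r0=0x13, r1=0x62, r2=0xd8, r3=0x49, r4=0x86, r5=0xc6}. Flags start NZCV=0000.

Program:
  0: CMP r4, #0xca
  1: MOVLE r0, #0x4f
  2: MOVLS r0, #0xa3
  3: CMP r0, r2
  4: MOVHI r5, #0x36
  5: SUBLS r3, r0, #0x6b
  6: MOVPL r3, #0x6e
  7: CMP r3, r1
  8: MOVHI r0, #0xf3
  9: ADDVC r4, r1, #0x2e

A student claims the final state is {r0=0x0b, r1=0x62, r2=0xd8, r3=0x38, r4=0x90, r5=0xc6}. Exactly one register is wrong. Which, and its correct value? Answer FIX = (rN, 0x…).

FIX = (r0, 0xa3)

[0] flags=1000 → (cmp)
[1] flags=1000 LE?T → r0=0x4f
[2] flags=1000 LS?T → r0=0xa3
[3] flags=1000 → (cmp)
[4] flags=1000 HI?F → skip
[5] flags=1000 LS?T → r3=0x38
[6] flags=1000 PL?F → skip
[7] flags=1000 → (cmp)
[8] flags=1000 HI?F → skip
[9] flags=1000 VC?T → r4=0x90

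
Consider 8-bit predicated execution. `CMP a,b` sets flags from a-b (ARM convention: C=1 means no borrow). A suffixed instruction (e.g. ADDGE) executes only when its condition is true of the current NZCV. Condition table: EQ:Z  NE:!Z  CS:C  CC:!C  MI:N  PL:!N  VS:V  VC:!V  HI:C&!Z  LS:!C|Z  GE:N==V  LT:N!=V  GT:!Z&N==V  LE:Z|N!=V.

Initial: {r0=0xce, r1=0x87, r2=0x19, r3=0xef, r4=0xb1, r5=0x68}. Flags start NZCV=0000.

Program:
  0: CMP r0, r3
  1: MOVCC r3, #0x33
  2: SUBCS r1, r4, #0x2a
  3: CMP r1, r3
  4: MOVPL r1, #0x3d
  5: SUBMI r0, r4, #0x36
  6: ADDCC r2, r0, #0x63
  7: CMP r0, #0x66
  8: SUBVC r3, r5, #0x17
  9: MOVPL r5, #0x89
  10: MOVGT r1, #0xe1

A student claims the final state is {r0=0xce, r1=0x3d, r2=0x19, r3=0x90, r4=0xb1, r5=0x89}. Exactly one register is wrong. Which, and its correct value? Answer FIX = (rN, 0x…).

[0] flags=1000 → (cmp)
[1] flags=1000 CC?T → r3=0x33
[2] flags=1000 CS?F → skip
[3] flags=0011 → (cmp)
[4] flags=0011 PL?T → r1=0x3d
[5] flags=0011 MI?F → skip
[6] flags=0011 CC?F → skip
[7] flags=0011 → (cmp)
[8] flags=0011 VC?F → skip
[9] flags=0011 PL?T → r5=0x89
[10] flags=0011 GT?F → skip

FIX = (r3, 0x33)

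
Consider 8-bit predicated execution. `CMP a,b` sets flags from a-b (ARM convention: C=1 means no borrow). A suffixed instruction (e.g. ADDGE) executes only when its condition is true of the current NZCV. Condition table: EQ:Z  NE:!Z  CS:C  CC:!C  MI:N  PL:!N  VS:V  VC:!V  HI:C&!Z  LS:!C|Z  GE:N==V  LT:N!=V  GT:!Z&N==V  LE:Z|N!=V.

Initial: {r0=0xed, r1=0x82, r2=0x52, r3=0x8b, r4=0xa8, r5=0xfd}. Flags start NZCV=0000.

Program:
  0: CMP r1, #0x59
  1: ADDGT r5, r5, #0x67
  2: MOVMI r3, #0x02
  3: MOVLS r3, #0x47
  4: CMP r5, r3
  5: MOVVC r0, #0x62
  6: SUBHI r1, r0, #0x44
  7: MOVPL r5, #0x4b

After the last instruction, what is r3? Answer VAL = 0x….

[0] flags=0011 → (cmp)
[1] flags=0011 GT?F → skip
[2] flags=0011 MI?F → skip
[3] flags=0011 LS?F → skip
[4] flags=0010 → (cmp)
[5] flags=0010 VC?T → r0=0x62
[6] flags=0010 HI?T → r1=0x1e
[7] flags=0010 PL?T → r5=0x4b

VAL = 0x8b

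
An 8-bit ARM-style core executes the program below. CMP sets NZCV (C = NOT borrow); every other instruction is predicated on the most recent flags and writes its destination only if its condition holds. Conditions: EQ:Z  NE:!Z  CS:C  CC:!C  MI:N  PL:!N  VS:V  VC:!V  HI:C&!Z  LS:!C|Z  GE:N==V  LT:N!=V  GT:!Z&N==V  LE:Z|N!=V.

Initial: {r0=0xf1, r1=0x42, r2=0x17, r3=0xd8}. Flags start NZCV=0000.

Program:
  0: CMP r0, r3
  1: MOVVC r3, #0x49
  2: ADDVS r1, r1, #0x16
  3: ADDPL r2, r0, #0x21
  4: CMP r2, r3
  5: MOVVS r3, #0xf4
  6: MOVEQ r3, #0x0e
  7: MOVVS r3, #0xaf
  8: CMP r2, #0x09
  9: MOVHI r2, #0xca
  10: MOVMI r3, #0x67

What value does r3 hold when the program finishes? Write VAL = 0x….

[0] flags=0010 → (cmp)
[1] flags=0010 VC?T → r3=0x49
[2] flags=0010 VS?F → skip
[3] flags=0010 PL?T → r2=0x12
[4] flags=1000 → (cmp)
[5] flags=1000 VS?F → skip
[6] flags=1000 EQ?F → skip
[7] flags=1000 VS?F → skip
[8] flags=0010 → (cmp)
[9] flags=0010 HI?T → r2=0xca
[10] flags=0010 MI?F → skip

VAL = 0x49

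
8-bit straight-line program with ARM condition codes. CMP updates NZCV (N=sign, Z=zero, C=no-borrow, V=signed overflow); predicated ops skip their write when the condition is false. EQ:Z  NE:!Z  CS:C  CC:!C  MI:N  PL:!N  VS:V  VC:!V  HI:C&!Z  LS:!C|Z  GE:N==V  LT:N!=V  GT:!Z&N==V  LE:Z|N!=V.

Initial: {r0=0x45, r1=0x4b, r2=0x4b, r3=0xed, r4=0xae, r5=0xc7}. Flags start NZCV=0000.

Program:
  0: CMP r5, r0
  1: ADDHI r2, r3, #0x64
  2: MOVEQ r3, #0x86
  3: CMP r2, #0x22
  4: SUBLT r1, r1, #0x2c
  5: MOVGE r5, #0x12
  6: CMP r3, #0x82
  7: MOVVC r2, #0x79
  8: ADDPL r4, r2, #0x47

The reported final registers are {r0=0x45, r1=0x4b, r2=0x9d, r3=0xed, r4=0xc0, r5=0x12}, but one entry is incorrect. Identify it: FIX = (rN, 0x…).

0: ✓ CMP  NZCV=1010
1: ✓ ADDHI  r2←0x51
2: · MOVEQ
3: ✓ CMP  NZCV=0010
4: · SUBLT
5: ✓ MOVGE  r5←0x12
6: ✓ CMP  NZCV=0010
7: ✓ MOVVC  r2←0x79
8: ✓ ADDPL  r4←0xc0

FIX = (r2, 0x79)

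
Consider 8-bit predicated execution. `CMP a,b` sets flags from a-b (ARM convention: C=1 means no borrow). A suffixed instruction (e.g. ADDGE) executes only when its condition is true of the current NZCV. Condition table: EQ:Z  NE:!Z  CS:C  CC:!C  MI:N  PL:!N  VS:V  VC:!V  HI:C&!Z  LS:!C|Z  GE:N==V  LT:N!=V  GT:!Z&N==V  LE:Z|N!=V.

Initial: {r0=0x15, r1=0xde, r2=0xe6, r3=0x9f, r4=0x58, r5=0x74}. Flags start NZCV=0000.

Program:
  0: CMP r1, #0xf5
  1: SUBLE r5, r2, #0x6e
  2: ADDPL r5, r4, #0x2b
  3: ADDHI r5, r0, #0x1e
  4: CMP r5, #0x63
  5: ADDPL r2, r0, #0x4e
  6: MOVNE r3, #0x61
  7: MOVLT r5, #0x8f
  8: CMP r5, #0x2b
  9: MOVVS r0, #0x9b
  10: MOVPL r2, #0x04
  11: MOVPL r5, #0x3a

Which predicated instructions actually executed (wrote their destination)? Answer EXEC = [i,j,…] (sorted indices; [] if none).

[0] flags=1000 → (cmp)
[1] flags=1000 LE?T → r5=0x78
[2] flags=1000 PL?F → skip
[3] flags=1000 HI?F → skip
[4] flags=0010 → (cmp)
[5] flags=0010 PL?T → r2=0x63
[6] flags=0010 NE?T → r3=0x61
[7] flags=0010 LT?F → skip
[8] flags=0010 → (cmp)
[9] flags=0010 VS?F → skip
[10] flags=0010 PL?T → r2=0x04
[11] flags=0010 PL?T → r5=0x3a

EXEC = [1,5,6,10,11]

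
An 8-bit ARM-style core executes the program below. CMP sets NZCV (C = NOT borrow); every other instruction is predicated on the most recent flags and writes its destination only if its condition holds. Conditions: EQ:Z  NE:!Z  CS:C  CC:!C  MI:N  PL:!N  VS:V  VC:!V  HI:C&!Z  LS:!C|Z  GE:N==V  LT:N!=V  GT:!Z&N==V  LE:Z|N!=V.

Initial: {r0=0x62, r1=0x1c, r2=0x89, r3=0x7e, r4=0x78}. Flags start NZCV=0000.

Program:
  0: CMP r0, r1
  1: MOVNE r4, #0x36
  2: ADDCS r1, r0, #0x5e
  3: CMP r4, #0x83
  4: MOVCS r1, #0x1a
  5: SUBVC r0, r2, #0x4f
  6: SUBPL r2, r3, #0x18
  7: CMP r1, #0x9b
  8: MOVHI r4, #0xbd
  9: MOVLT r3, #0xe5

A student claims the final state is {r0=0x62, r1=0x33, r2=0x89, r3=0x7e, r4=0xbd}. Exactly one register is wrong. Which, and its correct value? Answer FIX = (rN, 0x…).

FIX = (r1, 0xc0)

[0] flags=0010 → (cmp)
[1] flags=0010 NE?T → r4=0x36
[2] flags=0010 CS?T → r1=0xc0
[3] flags=1001 → (cmp)
[4] flags=1001 CS?F → skip
[5] flags=1001 VC?F → skip
[6] flags=1001 PL?F → skip
[7] flags=0010 → (cmp)
[8] flags=0010 HI?T → r4=0xbd
[9] flags=0010 LT?F → skip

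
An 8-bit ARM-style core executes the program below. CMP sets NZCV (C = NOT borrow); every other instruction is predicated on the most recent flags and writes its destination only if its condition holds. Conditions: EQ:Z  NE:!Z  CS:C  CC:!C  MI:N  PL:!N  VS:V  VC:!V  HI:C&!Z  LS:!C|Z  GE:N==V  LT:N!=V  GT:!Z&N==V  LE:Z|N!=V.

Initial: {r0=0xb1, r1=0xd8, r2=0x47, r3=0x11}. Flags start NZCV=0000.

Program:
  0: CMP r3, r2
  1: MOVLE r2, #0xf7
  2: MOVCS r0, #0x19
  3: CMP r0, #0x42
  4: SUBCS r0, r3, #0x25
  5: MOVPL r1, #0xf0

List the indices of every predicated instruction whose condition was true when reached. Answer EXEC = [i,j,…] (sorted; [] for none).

EXEC = [1,4,5]

[0] flags=1000 → (cmp)
[1] flags=1000 LE?T → r2=0xf7
[2] flags=1000 CS?F → skip
[3] flags=0011 → (cmp)
[4] flags=0011 CS?T → r0=0xec
[5] flags=0011 PL?T → r1=0xf0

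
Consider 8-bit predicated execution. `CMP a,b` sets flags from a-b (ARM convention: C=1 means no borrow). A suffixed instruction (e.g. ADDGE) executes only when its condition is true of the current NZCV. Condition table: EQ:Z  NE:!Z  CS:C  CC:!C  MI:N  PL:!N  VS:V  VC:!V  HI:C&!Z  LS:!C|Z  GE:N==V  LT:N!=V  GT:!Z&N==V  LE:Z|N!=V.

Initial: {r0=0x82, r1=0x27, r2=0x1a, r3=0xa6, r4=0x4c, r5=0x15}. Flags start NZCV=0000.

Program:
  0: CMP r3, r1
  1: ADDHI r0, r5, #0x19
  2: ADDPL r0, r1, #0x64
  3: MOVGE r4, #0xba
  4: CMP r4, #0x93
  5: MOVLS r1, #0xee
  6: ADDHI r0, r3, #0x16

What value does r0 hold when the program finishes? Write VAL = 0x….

[0] flags=0011 → (cmp)
[1] flags=0011 HI?T → r0=0x2e
[2] flags=0011 PL?T → r0=0x8b
[3] flags=0011 GE?F → skip
[4] flags=1001 → (cmp)
[5] flags=1001 LS?T → r1=0xee
[6] flags=1001 HI?F → skip

VAL = 0x8b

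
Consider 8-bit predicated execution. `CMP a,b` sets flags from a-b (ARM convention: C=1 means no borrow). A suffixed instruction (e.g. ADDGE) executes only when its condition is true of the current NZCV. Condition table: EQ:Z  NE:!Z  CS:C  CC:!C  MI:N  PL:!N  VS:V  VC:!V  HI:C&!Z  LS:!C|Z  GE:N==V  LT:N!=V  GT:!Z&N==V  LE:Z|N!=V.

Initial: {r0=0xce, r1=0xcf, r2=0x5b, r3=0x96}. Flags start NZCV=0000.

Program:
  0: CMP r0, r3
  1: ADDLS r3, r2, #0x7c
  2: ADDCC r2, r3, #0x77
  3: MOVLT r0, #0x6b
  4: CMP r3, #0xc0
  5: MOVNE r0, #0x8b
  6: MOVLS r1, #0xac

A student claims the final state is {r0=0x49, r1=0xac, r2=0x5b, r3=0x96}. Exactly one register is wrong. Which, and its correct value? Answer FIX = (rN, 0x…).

FIX = (r0, 0x8b)

[0] flags=0010 → (cmp)
[1] flags=0010 LS?F → skip
[2] flags=0010 CC?F → skip
[3] flags=0010 LT?F → skip
[4] flags=1000 → (cmp)
[5] flags=1000 NE?T → r0=0x8b
[6] flags=1000 LS?T → r1=0xac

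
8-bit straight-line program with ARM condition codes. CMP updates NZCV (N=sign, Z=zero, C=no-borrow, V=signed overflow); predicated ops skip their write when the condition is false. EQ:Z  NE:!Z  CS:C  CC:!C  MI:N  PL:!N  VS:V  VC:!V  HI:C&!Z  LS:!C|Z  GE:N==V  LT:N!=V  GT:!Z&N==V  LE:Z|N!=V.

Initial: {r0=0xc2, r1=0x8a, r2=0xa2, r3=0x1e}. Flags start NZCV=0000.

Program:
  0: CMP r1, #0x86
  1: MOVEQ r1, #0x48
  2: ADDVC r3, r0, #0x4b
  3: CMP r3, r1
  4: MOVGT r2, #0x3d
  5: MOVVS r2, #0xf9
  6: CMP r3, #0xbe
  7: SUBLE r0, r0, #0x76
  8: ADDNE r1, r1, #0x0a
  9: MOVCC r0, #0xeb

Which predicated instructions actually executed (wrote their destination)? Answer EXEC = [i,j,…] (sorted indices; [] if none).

[0] flags=0010 → (cmp)
[1] flags=0010 EQ?F → skip
[2] flags=0010 VC?T → r3=0x0d
[3] flags=1001 → (cmp)
[4] flags=1001 GT?T → r2=0x3d
[5] flags=1001 VS?T → r2=0xf9
[6] flags=0000 → (cmp)
[7] flags=0000 LE?F → skip
[8] flags=0000 NE?T → r1=0x94
[9] flags=0000 CC?T → r0=0xeb

EXEC = [2,4,5,8,9]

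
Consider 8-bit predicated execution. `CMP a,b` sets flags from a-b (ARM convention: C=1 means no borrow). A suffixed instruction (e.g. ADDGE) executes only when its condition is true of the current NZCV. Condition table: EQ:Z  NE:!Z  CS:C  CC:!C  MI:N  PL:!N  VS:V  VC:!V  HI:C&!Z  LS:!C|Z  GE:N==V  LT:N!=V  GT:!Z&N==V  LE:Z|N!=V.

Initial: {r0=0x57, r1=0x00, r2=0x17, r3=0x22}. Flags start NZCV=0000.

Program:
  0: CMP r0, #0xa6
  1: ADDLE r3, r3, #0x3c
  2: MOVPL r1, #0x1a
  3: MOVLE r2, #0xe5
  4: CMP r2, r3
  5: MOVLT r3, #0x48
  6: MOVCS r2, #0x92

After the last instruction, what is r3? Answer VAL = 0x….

VAL = 0x48

0: ✓ CMP  NZCV=1001
1: · ADDLE
2: · MOVPL
3: · MOVLE
4: ✓ CMP  NZCV=1000
5: ✓ MOVLT  r3←0x48
6: · MOVCS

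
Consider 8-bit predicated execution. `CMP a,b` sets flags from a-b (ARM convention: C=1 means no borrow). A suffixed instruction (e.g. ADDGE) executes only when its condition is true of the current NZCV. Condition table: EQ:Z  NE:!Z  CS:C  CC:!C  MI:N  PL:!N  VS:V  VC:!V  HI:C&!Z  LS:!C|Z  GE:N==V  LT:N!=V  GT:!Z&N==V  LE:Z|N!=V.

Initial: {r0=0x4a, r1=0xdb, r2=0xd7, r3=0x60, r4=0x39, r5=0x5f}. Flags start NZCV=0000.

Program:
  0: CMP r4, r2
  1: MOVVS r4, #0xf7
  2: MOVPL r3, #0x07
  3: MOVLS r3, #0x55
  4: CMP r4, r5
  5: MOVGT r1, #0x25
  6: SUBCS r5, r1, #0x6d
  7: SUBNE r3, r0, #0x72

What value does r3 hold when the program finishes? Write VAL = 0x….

0: ✓ CMP  NZCV=0000
1: · MOVVS
2: ✓ MOVPL  r3←0x07
3: ✓ MOVLS  r3←0x55
4: ✓ CMP  NZCV=1000
5: · MOVGT
6: · SUBCS
7: ✓ SUBNE  r3←0xd8

VAL = 0xd8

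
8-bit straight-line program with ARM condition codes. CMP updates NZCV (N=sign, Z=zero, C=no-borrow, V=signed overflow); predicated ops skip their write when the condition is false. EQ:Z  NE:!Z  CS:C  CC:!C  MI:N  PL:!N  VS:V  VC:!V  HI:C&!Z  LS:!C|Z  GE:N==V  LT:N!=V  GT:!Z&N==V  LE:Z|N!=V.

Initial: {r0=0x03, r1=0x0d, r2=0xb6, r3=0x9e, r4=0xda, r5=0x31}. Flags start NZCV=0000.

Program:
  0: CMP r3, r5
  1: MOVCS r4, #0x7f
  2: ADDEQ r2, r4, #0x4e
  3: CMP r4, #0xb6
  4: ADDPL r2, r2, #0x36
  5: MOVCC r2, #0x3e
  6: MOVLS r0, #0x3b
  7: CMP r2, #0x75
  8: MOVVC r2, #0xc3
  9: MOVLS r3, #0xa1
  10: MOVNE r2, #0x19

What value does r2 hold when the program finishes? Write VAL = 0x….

VAL = 0x19

0: ✓ CMP  NZCV=0011
1: ✓ MOVCS  r4←0x7f
2: · ADDEQ
3: ✓ CMP  NZCV=1001
4: · ADDPL
5: ✓ MOVCC  r2←0x3e
6: ✓ MOVLS  r0←0x3b
7: ✓ CMP  NZCV=1000
8: ✓ MOVVC  r2←0xc3
9: ✓ MOVLS  r3←0xa1
10: ✓ MOVNE  r2←0x19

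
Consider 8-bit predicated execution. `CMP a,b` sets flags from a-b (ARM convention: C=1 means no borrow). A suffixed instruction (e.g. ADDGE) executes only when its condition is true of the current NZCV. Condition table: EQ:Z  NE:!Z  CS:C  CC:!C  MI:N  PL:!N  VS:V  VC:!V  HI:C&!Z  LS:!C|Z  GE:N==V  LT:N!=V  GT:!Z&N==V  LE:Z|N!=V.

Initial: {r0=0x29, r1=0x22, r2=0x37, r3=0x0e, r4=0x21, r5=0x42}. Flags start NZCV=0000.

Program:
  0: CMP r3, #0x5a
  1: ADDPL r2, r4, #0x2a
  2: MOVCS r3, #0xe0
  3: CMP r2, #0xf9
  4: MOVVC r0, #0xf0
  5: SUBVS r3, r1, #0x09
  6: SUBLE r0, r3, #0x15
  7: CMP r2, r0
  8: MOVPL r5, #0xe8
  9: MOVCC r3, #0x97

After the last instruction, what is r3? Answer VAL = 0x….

VAL = 0x97

[0] flags=1000 → (cmp)
[1] flags=1000 PL?F → skip
[2] flags=1000 CS?F → skip
[3] flags=0000 → (cmp)
[4] flags=0000 VC?T → r0=0xf0
[5] flags=0000 VS?F → skip
[6] flags=0000 LE?F → skip
[7] flags=0000 → (cmp)
[8] flags=0000 PL?T → r5=0xe8
[9] flags=0000 CC?T → r3=0x97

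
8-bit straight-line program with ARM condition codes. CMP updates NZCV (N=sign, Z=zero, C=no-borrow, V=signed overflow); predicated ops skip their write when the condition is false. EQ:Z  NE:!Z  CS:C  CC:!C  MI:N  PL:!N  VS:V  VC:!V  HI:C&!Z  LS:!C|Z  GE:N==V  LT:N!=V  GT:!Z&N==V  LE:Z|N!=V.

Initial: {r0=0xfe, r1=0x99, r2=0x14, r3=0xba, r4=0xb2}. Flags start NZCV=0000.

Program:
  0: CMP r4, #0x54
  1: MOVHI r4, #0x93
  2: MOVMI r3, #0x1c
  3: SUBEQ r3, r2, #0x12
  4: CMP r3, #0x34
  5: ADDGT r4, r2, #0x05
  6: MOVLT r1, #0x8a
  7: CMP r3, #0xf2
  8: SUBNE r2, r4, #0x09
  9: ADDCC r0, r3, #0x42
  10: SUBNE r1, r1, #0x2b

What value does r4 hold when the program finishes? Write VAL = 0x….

VAL = 0x93

0: ✓ CMP  NZCV=0011
1: ✓ MOVHI  r4←0x93
2: · MOVMI
3: · SUBEQ
4: ✓ CMP  NZCV=1010
5: · ADDGT
6: ✓ MOVLT  r1←0x8a
7: ✓ CMP  NZCV=1000
8: ✓ SUBNE  r2←0x8a
9: ✓ ADDCC  r0←0xfc
10: ✓ SUBNE  r1←0x5f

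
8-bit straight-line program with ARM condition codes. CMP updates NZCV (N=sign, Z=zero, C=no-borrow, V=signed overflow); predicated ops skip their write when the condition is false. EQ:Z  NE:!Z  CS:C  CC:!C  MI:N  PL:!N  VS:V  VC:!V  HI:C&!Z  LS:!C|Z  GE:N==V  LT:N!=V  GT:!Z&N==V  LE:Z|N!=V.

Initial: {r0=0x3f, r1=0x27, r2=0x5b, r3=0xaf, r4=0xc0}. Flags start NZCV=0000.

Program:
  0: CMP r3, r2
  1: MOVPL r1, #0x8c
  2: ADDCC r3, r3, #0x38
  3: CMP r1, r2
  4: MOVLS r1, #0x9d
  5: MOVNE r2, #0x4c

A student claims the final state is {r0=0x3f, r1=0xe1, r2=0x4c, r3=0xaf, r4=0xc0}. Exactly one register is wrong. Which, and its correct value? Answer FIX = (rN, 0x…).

FIX = (r1, 0x8c)

[0] flags=0011 → (cmp)
[1] flags=0011 PL?T → r1=0x8c
[2] flags=0011 CC?F → skip
[3] flags=0011 → (cmp)
[4] flags=0011 LS?F → skip
[5] flags=0011 NE?T → r2=0x4c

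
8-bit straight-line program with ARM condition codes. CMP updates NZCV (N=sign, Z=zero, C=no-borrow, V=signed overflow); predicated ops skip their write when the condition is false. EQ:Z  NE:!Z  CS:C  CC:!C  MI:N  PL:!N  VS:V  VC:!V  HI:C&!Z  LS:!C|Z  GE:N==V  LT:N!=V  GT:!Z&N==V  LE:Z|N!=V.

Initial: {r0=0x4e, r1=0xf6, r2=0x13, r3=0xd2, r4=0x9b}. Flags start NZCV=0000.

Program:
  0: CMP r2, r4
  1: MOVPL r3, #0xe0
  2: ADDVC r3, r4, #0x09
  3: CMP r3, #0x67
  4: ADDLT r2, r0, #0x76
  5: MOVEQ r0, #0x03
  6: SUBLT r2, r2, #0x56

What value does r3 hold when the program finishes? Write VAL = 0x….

VAL = 0xa4

0: ✓ CMP  NZCV=0000
1: ✓ MOVPL  r3←0xe0
2: ✓ ADDVC  r3←0xa4
3: ✓ CMP  NZCV=0011
4: ✓ ADDLT  r2←0xc4
5: · MOVEQ
6: ✓ SUBLT  r2←0x6e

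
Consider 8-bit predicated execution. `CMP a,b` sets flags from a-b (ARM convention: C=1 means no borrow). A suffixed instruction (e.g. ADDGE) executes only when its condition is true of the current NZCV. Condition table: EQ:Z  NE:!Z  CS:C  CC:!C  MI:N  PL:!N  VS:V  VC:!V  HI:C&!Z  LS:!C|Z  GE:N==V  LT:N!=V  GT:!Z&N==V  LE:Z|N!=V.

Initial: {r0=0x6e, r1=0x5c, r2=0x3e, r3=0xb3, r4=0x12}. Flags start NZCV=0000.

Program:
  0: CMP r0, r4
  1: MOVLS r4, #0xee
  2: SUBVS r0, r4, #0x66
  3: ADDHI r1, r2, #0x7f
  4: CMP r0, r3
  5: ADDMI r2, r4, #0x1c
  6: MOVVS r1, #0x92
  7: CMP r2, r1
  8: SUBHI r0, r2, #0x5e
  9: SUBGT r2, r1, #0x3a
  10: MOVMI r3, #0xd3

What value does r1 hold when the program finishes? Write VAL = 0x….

0: ✓ CMP  NZCV=0010
1: · MOVLS
2: · SUBVS
3: ✓ ADDHI  r1←0xbd
4: ✓ CMP  NZCV=1001
5: ✓ ADDMI  r2←0x2e
6: ✓ MOVVS  r1←0x92
7: ✓ CMP  NZCV=1001
8: · SUBHI
9: ✓ SUBGT  r2←0x58
10: ✓ MOVMI  r3←0xd3

VAL = 0x92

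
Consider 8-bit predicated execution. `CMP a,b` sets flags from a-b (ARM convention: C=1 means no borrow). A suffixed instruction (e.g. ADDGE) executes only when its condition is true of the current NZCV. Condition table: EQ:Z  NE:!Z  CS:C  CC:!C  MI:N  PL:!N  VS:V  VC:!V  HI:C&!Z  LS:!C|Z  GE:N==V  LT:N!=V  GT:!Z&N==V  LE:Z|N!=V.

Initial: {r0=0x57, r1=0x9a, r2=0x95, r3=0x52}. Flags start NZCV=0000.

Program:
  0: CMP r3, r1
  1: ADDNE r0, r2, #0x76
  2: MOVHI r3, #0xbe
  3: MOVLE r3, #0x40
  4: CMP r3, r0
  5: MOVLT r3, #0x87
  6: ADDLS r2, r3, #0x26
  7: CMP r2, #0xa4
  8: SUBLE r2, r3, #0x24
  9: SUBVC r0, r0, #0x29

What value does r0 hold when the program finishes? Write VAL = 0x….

VAL = 0xe2

0: ✓ CMP  NZCV=1001
1: ✓ ADDNE  r0←0x0b
2: · MOVHI
3: · MOVLE
4: ✓ CMP  NZCV=0010
5: · MOVLT
6: · ADDLS
7: ✓ CMP  NZCV=1000
8: ✓ SUBLE  r2←0x2e
9: ✓ SUBVC  r0←0xe2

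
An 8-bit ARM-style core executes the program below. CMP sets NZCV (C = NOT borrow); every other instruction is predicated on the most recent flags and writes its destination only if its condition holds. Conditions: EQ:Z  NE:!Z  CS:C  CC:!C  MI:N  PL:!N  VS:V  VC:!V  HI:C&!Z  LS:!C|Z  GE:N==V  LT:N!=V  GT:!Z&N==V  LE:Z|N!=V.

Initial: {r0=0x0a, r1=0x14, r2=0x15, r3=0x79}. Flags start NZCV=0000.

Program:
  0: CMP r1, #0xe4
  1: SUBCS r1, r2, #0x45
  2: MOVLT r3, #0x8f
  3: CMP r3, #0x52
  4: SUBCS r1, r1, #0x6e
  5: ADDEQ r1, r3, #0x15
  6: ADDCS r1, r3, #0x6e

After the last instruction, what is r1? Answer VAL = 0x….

0: ✓ CMP  NZCV=0000
1: · SUBCS
2: · MOVLT
3: ✓ CMP  NZCV=0010
4: ✓ SUBCS  r1←0xa6
5: · ADDEQ
6: ✓ ADDCS  r1←0xe7

VAL = 0xe7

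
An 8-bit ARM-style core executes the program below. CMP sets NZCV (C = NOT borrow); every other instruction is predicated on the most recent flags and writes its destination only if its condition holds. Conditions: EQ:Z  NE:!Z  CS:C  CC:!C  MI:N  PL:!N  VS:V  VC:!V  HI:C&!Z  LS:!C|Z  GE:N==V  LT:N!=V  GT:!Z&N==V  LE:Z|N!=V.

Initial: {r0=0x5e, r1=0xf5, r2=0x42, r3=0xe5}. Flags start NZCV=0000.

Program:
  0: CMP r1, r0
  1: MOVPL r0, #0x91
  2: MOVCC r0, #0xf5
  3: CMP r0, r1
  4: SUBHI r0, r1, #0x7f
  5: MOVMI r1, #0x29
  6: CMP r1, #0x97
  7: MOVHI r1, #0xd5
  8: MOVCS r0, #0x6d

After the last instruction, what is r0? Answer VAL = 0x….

0: ✓ CMP  NZCV=1010
1: · MOVPL
2: · MOVCC
3: ✓ CMP  NZCV=0000
4: · SUBHI
5: · MOVMI
6: ✓ CMP  NZCV=0010
7: ✓ MOVHI  r1←0xd5
8: ✓ MOVCS  r0←0x6d

VAL = 0x6d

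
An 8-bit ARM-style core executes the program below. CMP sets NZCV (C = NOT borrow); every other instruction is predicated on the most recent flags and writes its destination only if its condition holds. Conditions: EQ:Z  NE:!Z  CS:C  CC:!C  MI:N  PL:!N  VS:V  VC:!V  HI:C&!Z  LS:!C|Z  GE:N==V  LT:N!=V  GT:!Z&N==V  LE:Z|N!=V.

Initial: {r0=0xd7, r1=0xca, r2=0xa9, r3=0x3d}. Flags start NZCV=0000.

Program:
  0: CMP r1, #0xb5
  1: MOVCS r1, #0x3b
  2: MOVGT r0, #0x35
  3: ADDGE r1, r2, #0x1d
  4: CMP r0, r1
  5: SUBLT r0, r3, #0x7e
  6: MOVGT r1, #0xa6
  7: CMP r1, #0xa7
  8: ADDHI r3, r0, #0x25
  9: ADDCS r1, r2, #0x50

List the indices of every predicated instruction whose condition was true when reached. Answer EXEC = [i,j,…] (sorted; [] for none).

EXEC = [1,2,3,6]

0: ✓ CMP  NZCV=0010
1: ✓ MOVCS  r1←0x3b
2: ✓ MOVGT  r0←0x35
3: ✓ ADDGE  r1←0xc6
4: ✓ CMP  NZCV=0000
5: · SUBLT
6: ✓ MOVGT  r1←0xa6
7: ✓ CMP  NZCV=1000
8: · ADDHI
9: · ADDCS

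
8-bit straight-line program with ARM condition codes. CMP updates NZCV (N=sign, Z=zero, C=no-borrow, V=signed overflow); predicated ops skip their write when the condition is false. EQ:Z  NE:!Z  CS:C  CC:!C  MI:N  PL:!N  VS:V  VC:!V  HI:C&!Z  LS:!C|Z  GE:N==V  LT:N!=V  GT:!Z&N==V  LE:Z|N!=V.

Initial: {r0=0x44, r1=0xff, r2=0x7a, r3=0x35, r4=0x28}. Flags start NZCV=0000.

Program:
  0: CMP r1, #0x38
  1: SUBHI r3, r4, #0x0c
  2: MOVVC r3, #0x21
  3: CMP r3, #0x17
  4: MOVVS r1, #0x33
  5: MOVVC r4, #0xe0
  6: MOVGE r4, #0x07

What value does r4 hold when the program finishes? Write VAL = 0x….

VAL = 0x07

0: ✓ CMP  NZCV=1010
1: ✓ SUBHI  r3←0x1c
2: ✓ MOVVC  r3←0x21
3: ✓ CMP  NZCV=0010
4: · MOVVS
5: ✓ MOVVC  r4←0xe0
6: ✓ MOVGE  r4←0x07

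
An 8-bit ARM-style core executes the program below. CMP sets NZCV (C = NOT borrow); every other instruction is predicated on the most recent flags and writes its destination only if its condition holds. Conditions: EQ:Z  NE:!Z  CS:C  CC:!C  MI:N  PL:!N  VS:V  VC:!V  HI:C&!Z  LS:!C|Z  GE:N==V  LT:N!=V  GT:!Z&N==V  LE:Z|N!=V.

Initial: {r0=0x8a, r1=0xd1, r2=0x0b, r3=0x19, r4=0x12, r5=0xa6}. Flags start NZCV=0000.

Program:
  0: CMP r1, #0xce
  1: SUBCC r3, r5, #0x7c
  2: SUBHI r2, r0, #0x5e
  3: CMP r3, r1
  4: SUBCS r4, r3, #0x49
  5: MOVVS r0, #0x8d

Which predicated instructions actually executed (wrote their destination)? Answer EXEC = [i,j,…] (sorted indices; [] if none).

[0] flags=0010 → (cmp)
[1] flags=0010 CC?F → skip
[2] flags=0010 HI?T → r2=0x2c
[3] flags=0000 → (cmp)
[4] flags=0000 CS?F → skip
[5] flags=0000 VS?F → skip

EXEC = [2]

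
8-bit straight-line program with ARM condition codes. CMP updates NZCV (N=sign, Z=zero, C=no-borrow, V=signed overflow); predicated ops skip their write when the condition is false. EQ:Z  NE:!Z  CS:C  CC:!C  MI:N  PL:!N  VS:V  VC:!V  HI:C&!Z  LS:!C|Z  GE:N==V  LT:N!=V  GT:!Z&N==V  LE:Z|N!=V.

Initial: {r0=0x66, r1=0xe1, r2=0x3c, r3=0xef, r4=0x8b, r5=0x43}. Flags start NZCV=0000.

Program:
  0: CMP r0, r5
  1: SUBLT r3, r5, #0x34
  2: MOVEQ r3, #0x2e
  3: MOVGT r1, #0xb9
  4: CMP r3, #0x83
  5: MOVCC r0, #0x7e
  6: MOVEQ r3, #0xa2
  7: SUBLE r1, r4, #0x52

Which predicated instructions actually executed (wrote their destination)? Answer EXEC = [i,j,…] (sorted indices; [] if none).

0: ✓ CMP  NZCV=0010
1: · SUBLT
2: · MOVEQ
3: ✓ MOVGT  r1←0xb9
4: ✓ CMP  NZCV=0010
5: · MOVCC
6: · MOVEQ
7: · SUBLE

EXEC = [3]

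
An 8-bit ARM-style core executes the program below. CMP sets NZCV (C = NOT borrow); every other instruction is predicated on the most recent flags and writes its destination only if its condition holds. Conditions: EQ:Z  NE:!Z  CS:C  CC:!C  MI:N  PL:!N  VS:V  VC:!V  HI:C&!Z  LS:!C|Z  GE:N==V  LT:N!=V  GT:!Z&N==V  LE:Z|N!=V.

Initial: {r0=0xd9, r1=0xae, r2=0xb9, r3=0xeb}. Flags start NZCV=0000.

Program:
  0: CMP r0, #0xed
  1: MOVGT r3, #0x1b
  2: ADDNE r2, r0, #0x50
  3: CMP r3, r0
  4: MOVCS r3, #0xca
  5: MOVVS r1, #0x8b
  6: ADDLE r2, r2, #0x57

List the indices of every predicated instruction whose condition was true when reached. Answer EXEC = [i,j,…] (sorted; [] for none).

[0] flags=1000 → (cmp)
[1] flags=1000 GT?F → skip
[2] flags=1000 NE?T → r2=0x29
[3] flags=0010 → (cmp)
[4] flags=0010 CS?T → r3=0xca
[5] flags=0010 VS?F → skip
[6] flags=0010 LE?F → skip

EXEC = [2,4]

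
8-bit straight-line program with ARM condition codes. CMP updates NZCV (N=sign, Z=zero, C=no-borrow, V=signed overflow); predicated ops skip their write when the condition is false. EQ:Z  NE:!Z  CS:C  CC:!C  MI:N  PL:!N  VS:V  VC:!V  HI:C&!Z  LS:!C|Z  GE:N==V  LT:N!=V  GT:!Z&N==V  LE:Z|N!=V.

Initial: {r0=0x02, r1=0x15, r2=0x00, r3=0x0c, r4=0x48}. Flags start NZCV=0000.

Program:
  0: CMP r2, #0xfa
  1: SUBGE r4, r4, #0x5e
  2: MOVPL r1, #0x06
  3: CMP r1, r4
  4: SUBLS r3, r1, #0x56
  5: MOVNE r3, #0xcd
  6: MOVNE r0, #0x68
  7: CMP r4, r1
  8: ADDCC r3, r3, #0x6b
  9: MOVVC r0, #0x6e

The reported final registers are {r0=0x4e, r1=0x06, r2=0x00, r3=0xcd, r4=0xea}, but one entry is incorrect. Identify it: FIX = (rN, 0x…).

[0] flags=0000 → (cmp)
[1] flags=0000 GE?T → r4=0xea
[2] flags=0000 PL?T → r1=0x06
[3] flags=0000 → (cmp)
[4] flags=0000 LS?T → r3=0xb0
[5] flags=0000 NE?T → r3=0xcd
[6] flags=0000 NE?T → r0=0x68
[7] flags=1010 → (cmp)
[8] flags=1010 CC?F → skip
[9] flags=1010 VC?T → r0=0x6e

FIX = (r0, 0x6e)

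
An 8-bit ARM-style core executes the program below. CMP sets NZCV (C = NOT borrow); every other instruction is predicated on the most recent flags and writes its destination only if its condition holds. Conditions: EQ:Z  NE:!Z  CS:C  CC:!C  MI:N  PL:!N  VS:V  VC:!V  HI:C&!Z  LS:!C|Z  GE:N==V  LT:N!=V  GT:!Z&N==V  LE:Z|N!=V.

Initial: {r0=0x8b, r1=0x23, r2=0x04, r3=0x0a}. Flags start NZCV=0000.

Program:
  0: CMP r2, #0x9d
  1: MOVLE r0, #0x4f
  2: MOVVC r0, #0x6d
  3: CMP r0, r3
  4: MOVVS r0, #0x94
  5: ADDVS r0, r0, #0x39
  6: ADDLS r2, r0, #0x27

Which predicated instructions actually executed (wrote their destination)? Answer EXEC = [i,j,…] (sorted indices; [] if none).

0: ✓ CMP  NZCV=0000
1: · MOVLE
2: ✓ MOVVC  r0←0x6d
3: ✓ CMP  NZCV=0010
4: · MOVVS
5: · ADDVS
6: · ADDLS

EXEC = [2]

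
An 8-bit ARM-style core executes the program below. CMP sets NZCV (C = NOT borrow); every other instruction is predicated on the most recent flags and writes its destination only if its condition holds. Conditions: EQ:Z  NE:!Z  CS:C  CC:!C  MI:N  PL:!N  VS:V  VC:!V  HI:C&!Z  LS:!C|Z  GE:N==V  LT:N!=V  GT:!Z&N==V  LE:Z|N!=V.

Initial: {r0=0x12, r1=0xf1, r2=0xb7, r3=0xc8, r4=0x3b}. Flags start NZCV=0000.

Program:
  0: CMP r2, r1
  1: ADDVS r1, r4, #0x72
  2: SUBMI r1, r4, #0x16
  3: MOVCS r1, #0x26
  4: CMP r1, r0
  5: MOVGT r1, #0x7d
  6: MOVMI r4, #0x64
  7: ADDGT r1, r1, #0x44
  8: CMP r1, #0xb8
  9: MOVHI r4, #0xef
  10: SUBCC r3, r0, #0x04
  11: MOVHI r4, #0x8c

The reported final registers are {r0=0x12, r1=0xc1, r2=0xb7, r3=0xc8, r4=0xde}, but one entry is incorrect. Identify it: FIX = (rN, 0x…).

[0] flags=1000 → (cmp)
[1] flags=1000 VS?F → skip
[2] flags=1000 MI?T → r1=0x25
[3] flags=1000 CS?F → skip
[4] flags=0010 → (cmp)
[5] flags=0010 GT?T → r1=0x7d
[6] flags=0010 MI?F → skip
[7] flags=0010 GT?T → r1=0xc1
[8] flags=0010 → (cmp)
[9] flags=0010 HI?T → r4=0xef
[10] flags=0010 CC?F → skip
[11] flags=0010 HI?T → r4=0x8c

FIX = (r4, 0x8c)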